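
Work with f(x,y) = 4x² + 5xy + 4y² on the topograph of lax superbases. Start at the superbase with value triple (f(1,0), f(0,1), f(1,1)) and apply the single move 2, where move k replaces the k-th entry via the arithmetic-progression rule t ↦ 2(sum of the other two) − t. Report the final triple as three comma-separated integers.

start (4,4,13) = (f(1,0),f(0,1),f(1,1))
replace slot 2: 2·(4+13) − 4 = 30 → (4,30,13)

4,30,13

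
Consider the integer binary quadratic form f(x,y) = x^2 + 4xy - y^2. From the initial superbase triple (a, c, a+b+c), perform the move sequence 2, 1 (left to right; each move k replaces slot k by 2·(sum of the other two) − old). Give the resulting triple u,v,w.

start (1,-1,4) = (f(1,0),f(0,1),f(1,1))
replace slot 2: 2·(1+4) − (-1) = 11 → (1,11,4)
replace slot 1: 2·(11+4) − 1 = 29 → (29,11,4)

29,11,4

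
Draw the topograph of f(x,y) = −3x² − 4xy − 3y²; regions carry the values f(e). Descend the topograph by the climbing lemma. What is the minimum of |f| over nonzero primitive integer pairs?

translate: b→-2 (≡4 mod 6), so (3,4,3)→(3,-2,2)
flip: (3,-2,2)→(2,2,3)
reduced (well bottom): (2,2,3) with a≤c, −a<b≤a
well minimum |f| = |-2| = 2 (negative-definite)

2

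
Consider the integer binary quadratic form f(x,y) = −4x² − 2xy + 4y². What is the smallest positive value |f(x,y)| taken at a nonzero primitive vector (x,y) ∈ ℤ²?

descent: ρ → (4,2,-4)  [lands on river]
river: ρ → (-4,6,2)
river: ρ → (2,6,-4)
river: ρ → (-4,2,4)
river: ρ → (4,6,-2)
river: ρ → (-2,6,4)
closes: descent 1, river 6
min |a| on river = 2

2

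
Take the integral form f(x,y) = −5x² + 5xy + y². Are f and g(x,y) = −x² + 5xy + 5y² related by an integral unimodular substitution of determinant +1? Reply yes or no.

D₁ = 45, D₂ = 45
river cycle of f (length 2): (1, 5, -5), (-5, 5, 1)
river cycle of g (length 2): (5, 5, -1), (-1, 5, 5)
cycles differ ⇒ inequivalent

no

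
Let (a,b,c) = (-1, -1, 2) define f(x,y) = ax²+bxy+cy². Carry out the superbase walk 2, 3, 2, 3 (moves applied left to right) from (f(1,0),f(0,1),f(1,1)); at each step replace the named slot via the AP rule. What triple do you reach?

start (-1,2,0) = (f(1,0),f(0,1),f(1,1))
replace slot 2: 2·((-1)+0) − 2 = -4 → (-1,-4,0)
replace slot 3: 2·((-1)+(-4)) − 0 = -10 → (-1,-4,-10)
replace slot 2: 2·((-1)+(-10)) − (-4) = -18 → (-1,-18,-10)
replace slot 3: 2·((-1)+(-18)) − (-10) = -28 → (-1,-18,-28)

-1,-18,-28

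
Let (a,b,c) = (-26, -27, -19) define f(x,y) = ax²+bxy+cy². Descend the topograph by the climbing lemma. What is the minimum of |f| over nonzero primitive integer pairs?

translate: b→-25 (≡27 mod 52), so (26,27,19)→(26,-25,18)
flip: (26,-25,18)→(18,25,26)
translate: b→-11 (≡25 mod 36), so (18,25,26)→(18,-11,19)
reduced (well bottom): (18,-11,19) with a≤c, −a<b≤a
well minimum |f| = |-18| = 18 (negative-definite)

18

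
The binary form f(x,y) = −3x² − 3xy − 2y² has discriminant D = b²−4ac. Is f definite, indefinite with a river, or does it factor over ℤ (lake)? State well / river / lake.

D = b²−4ac = (-3)² − 4·(-3)·(-2) = -15
D < 0 ⇒ definite ⇒ every region one sign ⇒ single well

well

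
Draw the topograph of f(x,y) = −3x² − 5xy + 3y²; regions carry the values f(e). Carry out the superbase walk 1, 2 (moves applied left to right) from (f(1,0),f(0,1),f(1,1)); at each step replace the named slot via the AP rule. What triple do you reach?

start (-3,3,-5) = (f(1,0),f(0,1),f(1,1))
replace slot 1: 2·(3+(-5)) − (-3) = -1 → (-1,3,-5)
replace slot 2: 2·((-1)+(-5)) − 3 = -15 → (-1,-15,-5)

-1,-15,-5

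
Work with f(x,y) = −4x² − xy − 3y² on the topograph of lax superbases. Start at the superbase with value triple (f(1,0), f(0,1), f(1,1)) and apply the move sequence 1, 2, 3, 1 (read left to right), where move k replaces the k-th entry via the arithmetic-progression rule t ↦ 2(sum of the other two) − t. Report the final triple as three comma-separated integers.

start (-4,-3,-8) = (f(1,0),f(0,1),f(1,1))
replace slot 1: 2·((-3)+(-8)) − (-4) = -18 → (-18,-3,-8)
replace slot 2: 2·((-18)+(-8)) − (-3) = -49 → (-18,-49,-8)
replace slot 3: 2·((-18)+(-49)) − (-8) = -126 → (-18,-49,-126)
replace slot 1: 2·((-49)+(-126)) − (-18) = -332 → (-332,-49,-126)

-332,-49,-126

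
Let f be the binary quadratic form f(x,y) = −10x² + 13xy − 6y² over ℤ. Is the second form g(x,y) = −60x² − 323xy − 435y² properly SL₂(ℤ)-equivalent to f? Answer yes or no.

D₁ = -71, D₂ = -71
f is negative-definite; reduce −f:
−f: translate: b→7 (≡-13 mod 20), so (10,-13,6)→(10,7,3)
−f: flip: (10,7,3)→(3,-7,10)
−f: translate: b→-1 (≡-7 mod 6), so (3,-7,10)→(3,-1,6)
−f: reduced (well bottom): (3,-1,6) with a≤c, −a<b≤a
flip sign back: reduced form of f is (-3,1,-6)
g is negative-definite; reduce −g:
−g: translate: b→-37 (≡323 mod 120), so (60,323,435)→(60,-37,6)
−g: flip: (60,-37,6)→(6,37,60)
−g: translate: b→1 (≡37 mod 12), so (6,37,60)→(6,1,3)
−g: flip: (6,1,3)→(3,-1,6)
−g: reduced (well bottom): (3,-1,6) with a≤c, −a<b≤a
flip sign back: reduced form of g is (-3,1,-6)
reduced forms (-3, 1, -6) vs (-3, 1, -6) ⇒ equivalent

yes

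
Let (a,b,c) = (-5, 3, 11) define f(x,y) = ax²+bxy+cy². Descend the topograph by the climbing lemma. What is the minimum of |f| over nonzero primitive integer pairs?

descent: ρ → (11,-3,-5)
descent: ρ → (-5,13,3)  [lands on river]
river: ρ → (3,11,-9)
river: ρ → (-9,7,5)
river: ρ → (5,13,-3)
river: ρ → (-3,11,9)
river: ρ → (9,7,-5)
closes: descent 2, river 6
min |a| on river = 3

3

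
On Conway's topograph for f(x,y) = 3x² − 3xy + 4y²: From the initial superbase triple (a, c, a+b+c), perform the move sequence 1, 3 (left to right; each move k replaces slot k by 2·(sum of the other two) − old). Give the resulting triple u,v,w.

start (3,4,4) = (f(1,0),f(0,1),f(1,1))
replace slot 1: 2·(4+4) − 3 = 13 → (13,4,4)
replace slot 3: 2·(13+4) − 4 = 30 → (13,4,30)

13,4,30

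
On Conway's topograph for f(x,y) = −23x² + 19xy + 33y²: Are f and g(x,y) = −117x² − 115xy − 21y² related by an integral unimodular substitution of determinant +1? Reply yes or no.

D₁ = 3397, D₂ = 3397
river cycle of f (length 34): (33, 47, -9), (-9, 43, 43), (43, 43, -9), (-9, 47, 33), (33, 19, -23), (-23, 27, 29), (29, 31, -21), (-21, 53, 7), (7, 45, -49), (-49, 53, 3), … (24 more)
river cycle of g (length 34): (-21, 31, 29), (29, 27, -23), (-23, 19, 33), (33, 47, -9), (-9, 43, 43), (43, 43, -9), (-9, 47, 33), (33, 19, -23), (-23, 27, 29), (29, 31, -21), … (24 more)
cycles coincide ⇒ equivalent

yes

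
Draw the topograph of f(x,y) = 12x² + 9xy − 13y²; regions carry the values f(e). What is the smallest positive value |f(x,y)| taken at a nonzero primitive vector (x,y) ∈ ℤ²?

river: ρ → (-13,17,8)
river: ρ → (8,15,-15)
river: ρ → (-15,15,8)
river: ρ → (8,17,-13)
river: ρ → (-13,9,12)
river: ρ → (12,15,-10)
river: ρ → (-10,25,2)
river: ρ → (2,23,-22)
river: ρ → (-22,21,3)
river: ρ → (3,21,-22)
river: ρ → (-22,23,2)
river: ρ → (2,25,-10)
river: ρ → (-10,15,12)
river: ρ → (12,9,-13)
closes: descent 0, river 14
min |a| on river = 2

2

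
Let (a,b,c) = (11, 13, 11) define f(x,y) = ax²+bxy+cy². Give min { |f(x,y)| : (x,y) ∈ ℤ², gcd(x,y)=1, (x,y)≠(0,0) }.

translate: b→-9 (≡13 mod 22), so (11,13,11)→(11,-9,9)
flip: (11,-9,9)→(9,9,11)
reduced (well bottom): (9,9,11) with a≤c, −a<b≤a
well minimum = a = 9

9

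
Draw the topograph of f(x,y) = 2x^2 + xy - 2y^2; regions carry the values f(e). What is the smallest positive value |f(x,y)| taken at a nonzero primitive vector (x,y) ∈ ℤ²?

river: ρ → (-2,3,1)
river: ρ → (1,3,-2)
river: ρ → (-2,1,2)
river: ρ → (2,3,-1)
river: ρ → (-1,3,2)
river: ρ → (2,1,-2)
closes: descent 0, river 6
min |a| on river = 1

1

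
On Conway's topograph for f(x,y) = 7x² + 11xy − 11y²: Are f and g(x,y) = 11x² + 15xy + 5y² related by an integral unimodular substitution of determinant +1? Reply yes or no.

D₁ = 429, D₂ = 5
discriminants differ ⇒ not SL₂(ℤ)-equivalent

no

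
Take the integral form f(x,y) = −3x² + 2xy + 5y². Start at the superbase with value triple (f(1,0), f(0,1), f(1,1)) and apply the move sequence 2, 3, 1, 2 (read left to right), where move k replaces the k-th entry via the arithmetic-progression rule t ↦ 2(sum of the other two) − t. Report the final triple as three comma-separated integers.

start (-3,5,4) = (f(1,0),f(0,1),f(1,1))
replace slot 2: 2·((-3)+4) − 5 = -3 → (-3,-3,4)
replace slot 3: 2·((-3)+(-3)) − 4 = -16 → (-3,-3,-16)
replace slot 1: 2·((-3)+(-16)) − (-3) = -35 → (-35,-3,-16)
replace slot 2: 2·((-35)+(-16)) − (-3) = -99 → (-35,-99,-16)

-35,-99,-16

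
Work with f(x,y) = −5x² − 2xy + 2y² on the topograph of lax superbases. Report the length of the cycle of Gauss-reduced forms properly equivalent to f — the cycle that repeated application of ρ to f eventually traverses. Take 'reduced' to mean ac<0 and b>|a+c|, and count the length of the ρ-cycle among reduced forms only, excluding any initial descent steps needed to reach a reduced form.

D = 44, ⌊√D⌋ = 6
descent: ρ → (2,6,-1)  [lands on river]
river: ρ → (-1,6,2)
ρ-cycle length = 2 (tail of 1 descent step not counted)

2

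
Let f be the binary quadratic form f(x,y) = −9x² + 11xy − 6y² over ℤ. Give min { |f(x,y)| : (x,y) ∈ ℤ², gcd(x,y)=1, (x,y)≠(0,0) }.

translate: b→7 (≡-11 mod 18), so (9,-11,6)→(9,7,4)
flip: (9,7,4)→(4,-7,9)
translate: b→1 (≡-7 mod 8), so (4,-7,9)→(4,1,6)
reduced (well bottom): (4,1,6) with a≤c, −a<b≤a
well minimum |f| = |-4| = 4 (negative-definite)

4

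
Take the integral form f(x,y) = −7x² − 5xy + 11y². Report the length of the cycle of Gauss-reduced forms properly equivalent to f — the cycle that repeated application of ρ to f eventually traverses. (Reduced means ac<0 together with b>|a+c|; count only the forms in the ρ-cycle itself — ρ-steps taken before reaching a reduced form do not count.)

D = 333, ⌊√D⌋ = 18
descent: ρ → (11,5,-7)  [lands on river]
river: ρ → (-7,9,9)
river: ρ → (9,9,-7)
river: ρ → (-7,5,11)
river: ρ → (11,17,-1)
river: ρ → (-1,17,11)
ρ-cycle length = 6 (tail of 1 descent step not counted)

6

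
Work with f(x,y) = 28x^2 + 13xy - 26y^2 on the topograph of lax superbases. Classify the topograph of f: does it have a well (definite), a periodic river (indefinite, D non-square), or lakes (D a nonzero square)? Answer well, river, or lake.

D = b²−4ac = 13² − 4·28·(-26) = 3081
D > 0 non-square ⇒ indefinite ⇒ periodic river

river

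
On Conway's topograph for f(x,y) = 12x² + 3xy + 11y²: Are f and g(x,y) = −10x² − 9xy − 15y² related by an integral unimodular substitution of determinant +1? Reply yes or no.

D₁ = -519, D₂ = -519
f: flip: (12,3,11)→(11,-3,12)
f: reduced (well bottom): (11,-3,12) with a≤c, −a<b≤a
g is negative-definite; reduce −g:
−g: reduced (well bottom): (10,9,15) with a≤c, −a<b≤a
flip sign back: reduced form of g is (-10,-9,-15)
reduced forms (11, -3, 12) vs (-10, -9, -15) ⇒ inequivalent

no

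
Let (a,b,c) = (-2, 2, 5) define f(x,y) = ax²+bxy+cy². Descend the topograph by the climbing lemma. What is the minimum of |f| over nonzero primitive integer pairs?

descent: ρ → (5,-2,-2)
descent: ρ → (-2,6,1)  [lands on river]
river: ρ → (1,6,-2)
closes: descent 2, river 2
min |a| on river = 1

1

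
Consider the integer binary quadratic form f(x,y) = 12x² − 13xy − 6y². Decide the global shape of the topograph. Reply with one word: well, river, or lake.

D = b²−4ac = (-13)² − 4·12·(-6) = 457
D > 0 non-square ⇒ indefinite ⇒ periodic river

river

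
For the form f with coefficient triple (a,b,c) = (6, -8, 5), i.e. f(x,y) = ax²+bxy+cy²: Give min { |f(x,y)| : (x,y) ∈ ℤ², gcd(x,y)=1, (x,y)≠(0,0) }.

translate: b→4 (≡-8 mod 12), so (6,-8,5)→(6,4,3)
flip: (6,4,3)→(3,-4,6)
translate: b→2 (≡-4 mod 6), so (3,-4,6)→(3,2,5)
reduced (well bottom): (3,2,5) with a≤c, −a<b≤a
well minimum = a = 3

3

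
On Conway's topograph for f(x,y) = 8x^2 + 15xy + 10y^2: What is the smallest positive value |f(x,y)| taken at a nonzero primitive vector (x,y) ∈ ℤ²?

translate: b→-1 (≡15 mod 16), so (8,15,10)→(8,-1,3)
flip: (8,-1,3)→(3,1,8)
reduced (well bottom): (3,1,8) with a≤c, −a<b≤a
well minimum = a = 3

3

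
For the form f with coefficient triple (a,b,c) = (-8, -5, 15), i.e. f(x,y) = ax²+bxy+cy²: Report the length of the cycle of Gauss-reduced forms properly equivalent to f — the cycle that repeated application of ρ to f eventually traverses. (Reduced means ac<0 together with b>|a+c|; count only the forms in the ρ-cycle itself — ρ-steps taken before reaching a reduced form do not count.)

D = 505, ⌊√D⌋ = 22
descent: ρ → (15,5,-8)
descent: ρ → (-8,11,12)  [lands on river]
river: ρ → (12,13,-7)
river: ρ → (-7,15,10)
river: ρ → (10,5,-12)
river: ρ → (-12,19,3)
river: ρ → (3,17,-18)
river: ρ → (-18,19,2)
river: ρ → (2,21,-8)
ρ-cycle length = 8 (tail of 2 descent steps not counted)

8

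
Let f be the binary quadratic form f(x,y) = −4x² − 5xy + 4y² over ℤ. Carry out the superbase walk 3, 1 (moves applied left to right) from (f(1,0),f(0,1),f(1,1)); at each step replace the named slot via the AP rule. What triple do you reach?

start (-4,4,-5) = (f(1,0),f(0,1),f(1,1))
replace slot 3: 2·((-4)+4) − (-5) = 5 → (-4,4,5)
replace slot 1: 2·(4+5) − (-4) = 22 → (22,4,5)

22,4,5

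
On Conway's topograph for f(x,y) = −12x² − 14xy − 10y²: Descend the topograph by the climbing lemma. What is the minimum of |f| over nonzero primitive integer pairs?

translate: b→-10 (≡14 mod 24), so (12,14,10)→(12,-10,8)
flip: (12,-10,8)→(8,10,12)
translate: b→-6 (≡10 mod 16), so (8,10,12)→(8,-6,10)
reduced (well bottom): (8,-6,10) with a≤c, −a<b≤a
well minimum |f| = |-8| = 8 (negative-definite)

8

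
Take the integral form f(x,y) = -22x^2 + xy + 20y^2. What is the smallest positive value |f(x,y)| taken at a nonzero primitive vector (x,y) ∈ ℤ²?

descent: ρ → (20,39,-3)  [lands on river]
river: ρ → (-3,39,20)
river: ρ → (20,41,-1)
river: ρ → (-1,41,20)
closes: descent 1, river 4
min |a| on river = 1

1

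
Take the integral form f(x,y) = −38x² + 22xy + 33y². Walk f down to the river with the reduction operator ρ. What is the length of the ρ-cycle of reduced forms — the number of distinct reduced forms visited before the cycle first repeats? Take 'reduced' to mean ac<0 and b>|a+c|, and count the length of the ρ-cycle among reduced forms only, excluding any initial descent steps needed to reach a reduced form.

D = 5500, ⌊√D⌋ = 74
river: ρ → (33,44,-27)
river: ρ → (-27,64,13)
river: ρ → (13,66,-22)
river: ρ → (-22,66,13)
river: ρ → (13,64,-27)
river: ρ → (-27,44,33)
river: ρ → (33,22,-38)
river: ρ → (-38,54,17)
river: ρ → (17,48,-47)
river: ρ → (-47,46,18)
river: ρ → (18,62,-23)
river: ρ → (-23,30,50)
river: ρ → (50,70,-3)
river: ρ → (-3,74,2)
river: ρ → (2,74,-3)
river: ρ → (-3,70,50)
river: ρ → (50,30,-23)
river: ρ → (-23,62,18)
river: ρ → (18,46,-47)
river: ρ → (-47,48,17)
river: ρ → (17,54,-38)
river: ρ → (-38,22,33)
ρ-cycle length = 22 (tail of 0 descent steps not counted)

22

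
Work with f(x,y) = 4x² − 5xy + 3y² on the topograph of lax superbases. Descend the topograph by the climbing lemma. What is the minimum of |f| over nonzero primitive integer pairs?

translate: b→3 (≡-5 mod 8), so (4,-5,3)→(4,3,2)
flip: (4,3,2)→(2,-3,4)
translate: b→1 (≡-3 mod 4), so (2,-3,4)→(2,1,3)
reduced (well bottom): (2,1,3) with a≤c, −a<b≤a
well minimum = a = 2

2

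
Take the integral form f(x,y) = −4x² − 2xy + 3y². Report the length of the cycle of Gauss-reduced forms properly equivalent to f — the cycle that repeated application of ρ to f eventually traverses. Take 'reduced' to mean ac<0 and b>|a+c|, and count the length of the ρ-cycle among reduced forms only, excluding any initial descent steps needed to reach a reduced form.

D = 52, ⌊√D⌋ = 7
descent: ρ → (3,2,-4)  [lands on river]
river: ρ → (-4,6,1)
river: ρ → (1,6,-4)
river: ρ → (-4,2,3)
river: ρ → (3,4,-3)
river: ρ → (-3,2,4)
river: ρ → (4,6,-1)
river: ρ → (-1,6,4)
river: ρ → (4,2,-3)
river: ρ → (-3,4,3)
ρ-cycle length = 10 (tail of 1 descent step not counted)

10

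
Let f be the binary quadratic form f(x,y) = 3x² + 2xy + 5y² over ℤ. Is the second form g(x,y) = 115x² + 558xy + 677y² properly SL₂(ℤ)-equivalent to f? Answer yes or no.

D₁ = -56, D₂ = -56
f: reduced (well bottom): (3,2,5) with a≤c, −a<b≤a
g: translate: b→98 (≡558 mod 230), so (115,558,677)→(115,98,21)
g: flip: (115,98,21)→(21,-98,115)
g: translate: b→-14 (≡-98 mod 42), so (21,-98,115)→(21,-14,3)
g: flip: (21,-14,3)→(3,14,21)
g: translate: b→2 (≡14 mod 6), so (3,14,21)→(3,2,5)
g: reduced (well bottom): (3,2,5) with a≤c, −a<b≤a
reduced forms (3, 2, 5) vs (3, 2, 5) ⇒ equivalent

yes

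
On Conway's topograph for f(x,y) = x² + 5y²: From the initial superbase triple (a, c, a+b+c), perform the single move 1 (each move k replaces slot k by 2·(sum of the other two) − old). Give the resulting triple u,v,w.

start (1,5,6) = (f(1,0),f(0,1),f(1,1))
replace slot 1: 2·(5+6) − 1 = 21 → (21,5,6)

21,5,6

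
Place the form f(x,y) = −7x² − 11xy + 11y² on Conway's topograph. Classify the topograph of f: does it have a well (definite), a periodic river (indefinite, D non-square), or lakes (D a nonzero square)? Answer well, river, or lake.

D = b²−4ac = (-11)² − 4·(-7)·11 = 429
D > 0 non-square ⇒ indefinite ⇒ periodic river

river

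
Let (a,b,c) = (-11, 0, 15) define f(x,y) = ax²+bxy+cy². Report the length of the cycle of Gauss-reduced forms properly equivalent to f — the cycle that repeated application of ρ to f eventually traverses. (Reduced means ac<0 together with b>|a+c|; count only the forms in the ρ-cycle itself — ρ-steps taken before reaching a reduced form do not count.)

D = 660, ⌊√D⌋ = 25
descent: ρ → (15,0,-11)
descent: ρ → (-11,22,4)  [lands on river]
river: ρ → (4,18,-21)
river: ρ → (-21,24,1)
river: ρ → (1,24,-21)
river: ρ → (-21,18,4)
river: ρ → (4,22,-11)
ρ-cycle length = 6 (tail of 2 descent steps not counted)

6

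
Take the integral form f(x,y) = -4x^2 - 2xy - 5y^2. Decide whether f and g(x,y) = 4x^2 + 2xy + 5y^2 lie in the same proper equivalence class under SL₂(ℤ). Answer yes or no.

D₁ = -76, D₂ = -76
f is negative-definite; reduce −f:
−f: reduced (well bottom): (4,2,5) with a≤c, −a<b≤a
flip sign back: reduced form of f is (-4,-2,-5)
g: reduced (well bottom): (4,2,5) with a≤c, −a<b≤a
reduced forms (-4, -2, -5) vs (4, 2, 5) ⇒ inequivalent

no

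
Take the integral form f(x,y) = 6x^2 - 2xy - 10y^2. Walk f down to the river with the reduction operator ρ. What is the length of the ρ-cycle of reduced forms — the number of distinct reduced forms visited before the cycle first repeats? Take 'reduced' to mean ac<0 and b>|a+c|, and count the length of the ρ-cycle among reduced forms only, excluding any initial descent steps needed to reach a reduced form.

D = 244, ⌊√D⌋ = 15
descent: ρ → (-10,2,6)
descent: ρ → (6,10,-6)  [lands on river]
river: ρ → (-6,14,2)
river: ρ → (2,14,-6)
river: ρ → (-6,10,6)
river: ρ → (6,14,-2)
river: ρ → (-2,14,6)
ρ-cycle length = 6 (tail of 2 descent steps not counted)

6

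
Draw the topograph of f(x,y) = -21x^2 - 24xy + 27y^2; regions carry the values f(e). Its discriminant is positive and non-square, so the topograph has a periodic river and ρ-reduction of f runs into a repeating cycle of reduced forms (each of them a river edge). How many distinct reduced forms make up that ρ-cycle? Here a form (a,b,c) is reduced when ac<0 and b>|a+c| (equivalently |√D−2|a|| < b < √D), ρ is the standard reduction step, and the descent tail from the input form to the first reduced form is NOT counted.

D = 2844, ⌊√D⌋ = 53
descent: ρ → (27,24,-21)  [lands on river]
river: ρ → (-21,18,30)
river: ρ → (30,42,-9)
river: ρ → (-9,48,15)
river: ρ → (15,42,-18)
river: ρ → (-18,30,27)
ρ-cycle length = 6 (tail of 1 descent step not counted)

6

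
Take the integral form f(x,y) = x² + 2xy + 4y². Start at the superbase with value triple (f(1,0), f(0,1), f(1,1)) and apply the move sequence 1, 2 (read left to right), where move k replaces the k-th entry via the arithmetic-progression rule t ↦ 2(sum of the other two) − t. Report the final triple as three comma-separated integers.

start (1,4,7) = (f(1,0),f(0,1),f(1,1))
replace slot 1: 2·(4+7) − 1 = 21 → (21,4,7)
replace slot 2: 2·(21+7) − 4 = 52 → (21,52,7)

21,52,7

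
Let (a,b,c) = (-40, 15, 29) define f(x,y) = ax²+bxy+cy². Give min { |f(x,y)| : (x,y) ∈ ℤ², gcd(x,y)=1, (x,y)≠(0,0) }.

river: ρ → (29,43,-26)
river: ρ → (-26,61,11)
river: ρ → (11,49,-56)
river: ρ → (-56,63,4)
river: ρ → (4,65,-40)
river: ρ → (-40,15,29)
closes: descent 0, river 6
min |a| on river = 4

4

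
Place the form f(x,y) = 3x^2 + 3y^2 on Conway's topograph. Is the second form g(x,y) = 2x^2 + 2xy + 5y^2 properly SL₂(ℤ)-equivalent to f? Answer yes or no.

D₁ = -36, D₂ = -36
f: reduced (well bottom): (3,0,3) with a≤c, −a<b≤a
g: reduced (well bottom): (2,2,5) with a≤c, −a<b≤a
reduced forms (3, 0, 3) vs (2, 2, 5) ⇒ inequivalent

no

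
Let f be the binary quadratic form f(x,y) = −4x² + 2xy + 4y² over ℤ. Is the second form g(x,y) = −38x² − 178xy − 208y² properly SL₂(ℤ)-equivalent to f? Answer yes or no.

D₁ = 68, D₂ = 68
river cycle of f (length 6): (4, 6, -2), (-2, 6, 4), (4, 2, -4), (-4, 6, 2), (2, 6, -4), (-4, 2, 4)
river cycle of g (length 6): (-4, 2, 4), (4, 6, -2), (-2, 6, 4), (4, 2, -4), (-4, 6, 2), (2, 6, -4)
cycles coincide ⇒ equivalent

yes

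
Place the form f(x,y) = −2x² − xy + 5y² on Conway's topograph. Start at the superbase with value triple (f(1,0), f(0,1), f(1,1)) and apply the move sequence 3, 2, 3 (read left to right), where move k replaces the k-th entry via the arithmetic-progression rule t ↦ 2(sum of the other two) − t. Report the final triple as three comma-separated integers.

start (-2,5,2) = (f(1,0),f(0,1),f(1,1))
replace slot 3: 2·((-2)+5) − 2 = 4 → (-2,5,4)
replace slot 2: 2·((-2)+4) − 5 = -1 → (-2,-1,4)
replace slot 3: 2·((-2)+(-1)) − 4 = -10 → (-2,-1,-10)

-2,-1,-10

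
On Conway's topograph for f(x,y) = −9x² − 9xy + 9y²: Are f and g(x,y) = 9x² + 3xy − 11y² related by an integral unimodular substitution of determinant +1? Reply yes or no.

D₁ = 405, D₂ = 405
river cycle of f (length 2): (9, 9, -9), (-9, 9, 9)
river cycle of g (length 6): (-11, 19, 1), (1, 19, -11), (-11, 3, 9), (9, 15, -5), (-5, 15, 9), (9, 3, -11)
cycles differ ⇒ inequivalent

no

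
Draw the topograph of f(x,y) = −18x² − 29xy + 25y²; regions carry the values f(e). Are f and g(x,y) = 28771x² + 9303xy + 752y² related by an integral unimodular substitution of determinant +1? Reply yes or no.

D₁ = 2641, D₂ = 2641
river cycle of f (length 82): (25, 29, -18), (-18, 43, 11), (11, 45, -14), (-14, 39, 20), (20, 41, -12), (-12, 31, 35), (35, 39, -8), (-8, 41, 30), (30, 19, -19), (-19, 19, 30), … (72 more)
river cycle of g (length 82): (25, 29, -18), (-18, 43, 11), (11, 45, -14), (-14, 39, 20), (20, 41, -12), (-12, 31, 35), (35, 39, -8), (-8, 41, 30), (30, 19, -19), (-19, 19, 30), … (72 more)
cycles coincide ⇒ equivalent

yes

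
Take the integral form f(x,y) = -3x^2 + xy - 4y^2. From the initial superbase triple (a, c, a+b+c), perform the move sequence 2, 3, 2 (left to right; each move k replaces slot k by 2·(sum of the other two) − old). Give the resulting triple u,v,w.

start (-3,-4,-6) = (f(1,0),f(0,1),f(1,1))
replace slot 2: 2·((-3)+(-6)) − (-4) = -14 → (-3,-14,-6)
replace slot 3: 2·((-3)+(-14)) − (-6) = -28 → (-3,-14,-28)
replace slot 2: 2·((-3)+(-28)) − (-14) = -48 → (-3,-48,-28)

-3,-48,-28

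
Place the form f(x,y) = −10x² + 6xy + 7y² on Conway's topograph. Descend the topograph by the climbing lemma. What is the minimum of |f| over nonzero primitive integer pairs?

river: ρ → (7,8,-9)
river: ρ → (-9,10,6)
river: ρ → (6,14,-5)
river: ρ → (-5,16,3)
river: ρ → (3,14,-10)
river: ρ → (-10,6,7)
closes: descent 0, river 6
min |a| on river = 3

3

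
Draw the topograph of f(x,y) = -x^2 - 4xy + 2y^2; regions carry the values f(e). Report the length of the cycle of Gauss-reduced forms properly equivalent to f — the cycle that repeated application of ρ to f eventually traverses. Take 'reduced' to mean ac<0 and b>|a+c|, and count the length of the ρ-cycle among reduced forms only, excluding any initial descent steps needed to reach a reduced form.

D = 24, ⌊√D⌋ = 4
descent: ρ → (2,4,-1)  [lands on river]
river: ρ → (-1,4,2)
ρ-cycle length = 2 (tail of 1 descent step not counted)

2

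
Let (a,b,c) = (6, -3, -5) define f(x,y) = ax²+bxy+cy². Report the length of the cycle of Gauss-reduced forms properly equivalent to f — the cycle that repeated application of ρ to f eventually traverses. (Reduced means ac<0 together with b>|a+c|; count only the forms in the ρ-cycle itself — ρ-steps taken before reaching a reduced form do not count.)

D = 129, ⌊√D⌋ = 11
descent: ρ → (-5,3,6)  [lands on river]
river: ρ → (6,9,-2)
river: ρ → (-2,11,1)
river: ρ → (1,11,-2)
river: ρ → (-2,9,6)
river: ρ → (6,3,-5)
river: ρ → (-5,7,4)
river: ρ → (4,9,-3)
river: ρ → (-3,9,4)
river: ρ → (4,7,-5)
ρ-cycle length = 10 (tail of 1 descent step not counted)

10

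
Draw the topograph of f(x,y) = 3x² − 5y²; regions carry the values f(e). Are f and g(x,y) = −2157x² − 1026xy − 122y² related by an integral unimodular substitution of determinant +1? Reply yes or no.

D₁ = 60, D₂ = 60
river cycle of f (length 2): (3, 6, -2), (-2, 6, 3)
river cycle of g (length 2): (3, 6, -2), (-2, 6, 3)
cycles coincide ⇒ equivalent

yes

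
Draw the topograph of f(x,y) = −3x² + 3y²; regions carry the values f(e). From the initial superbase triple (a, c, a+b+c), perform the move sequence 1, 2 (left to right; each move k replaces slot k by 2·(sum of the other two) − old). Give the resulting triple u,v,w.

start (-3,3,0) = (f(1,0),f(0,1),f(1,1))
replace slot 1: 2·(3+0) − (-3) = 9 → (9,3,0)
replace slot 2: 2·(9+0) − 3 = 15 → (9,15,0)

9,15,0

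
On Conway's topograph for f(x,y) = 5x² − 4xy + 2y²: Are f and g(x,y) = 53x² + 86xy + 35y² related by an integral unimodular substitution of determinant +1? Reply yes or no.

D₁ = -24, D₂ = -24
f: flip: (5,-4,2)→(2,4,5)
f: translate: b→0 (≡4 mod 4), so (2,4,5)→(2,0,3)
f: reduced (well bottom): (2,0,3) with a≤c, −a<b≤a
g: translate: b→-20 (≡86 mod 106), so (53,86,35)→(53,-20,2)
g: flip: (53,-20,2)→(2,20,53)
g: translate: b→0 (≡20 mod 4), so (2,20,53)→(2,0,3)
g: reduced (well bottom): (2,0,3) with a≤c, −a<b≤a
reduced forms (2, 0, 3) vs (2, 0, 3) ⇒ equivalent

yes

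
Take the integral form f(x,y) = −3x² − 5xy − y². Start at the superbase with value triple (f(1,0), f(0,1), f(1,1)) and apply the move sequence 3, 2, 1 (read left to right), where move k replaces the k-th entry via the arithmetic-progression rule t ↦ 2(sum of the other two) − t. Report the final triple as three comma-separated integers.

start (-3,-1,-9) = (f(1,0),f(0,1),f(1,1))
replace slot 3: 2·((-3)+(-1)) − (-9) = 1 → (-3,-1,1)
replace slot 2: 2·((-3)+1) − (-1) = -3 → (-3,-3,1)
replace slot 1: 2·((-3)+1) − (-3) = -1 → (-1,-3,1)

-1,-3,1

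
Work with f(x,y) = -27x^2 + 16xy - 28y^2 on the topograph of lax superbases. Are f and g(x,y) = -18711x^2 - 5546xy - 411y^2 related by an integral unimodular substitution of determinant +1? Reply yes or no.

D₁ = -2768, D₂ = -2768
f is negative-definite; reduce −f:
−f: reduced (well bottom): (27,-16,28) with a≤c, −a<b≤a
flip sign back: reduced form of f is (-27,16,-28)
g is negative-definite; reduce −g:
−g: flip: (18711,5546,411)→(411,-5546,18711)
−g: translate: b→208 (≡-5546 mod 822), so (411,-5546,18711)→(411,208,28)
−g: flip: (411,208,28)→(28,-208,411)
−g: translate: b→16 (≡-208 mod 56), so (28,-208,411)→(28,16,27)
−g: flip: (28,16,27)→(27,-16,28)
−g: reduced (well bottom): (27,-16,28) with a≤c, −a<b≤a
flip sign back: reduced form of g is (-27,16,-28)
reduced forms (-27, 16, -28) vs (-27, 16, -28) ⇒ equivalent

yes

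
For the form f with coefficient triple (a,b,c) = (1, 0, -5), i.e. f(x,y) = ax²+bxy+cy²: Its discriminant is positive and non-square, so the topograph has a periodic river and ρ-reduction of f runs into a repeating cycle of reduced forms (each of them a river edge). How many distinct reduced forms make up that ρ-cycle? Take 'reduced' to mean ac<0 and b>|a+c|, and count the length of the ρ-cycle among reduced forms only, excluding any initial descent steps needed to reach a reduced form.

D = 20, ⌊√D⌋ = 4
descent: ρ → (-5,0,1)
descent: ρ → (1,4,-1)  [lands on river]
river: ρ → (-1,4,1)
ρ-cycle length = 2 (tail of 2 descent steps not counted)

2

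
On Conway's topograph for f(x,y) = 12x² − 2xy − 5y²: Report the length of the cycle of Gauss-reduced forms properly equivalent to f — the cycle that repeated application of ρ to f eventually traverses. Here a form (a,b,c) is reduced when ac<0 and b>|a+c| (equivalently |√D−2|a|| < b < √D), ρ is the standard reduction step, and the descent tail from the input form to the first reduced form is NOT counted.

D = 244, ⌊√D⌋ = 15
descent: ρ → (-5,12,5)  [lands on river]
river: ρ → (5,8,-9)
river: ρ → (-9,10,4)
river: ρ → (4,14,-3)
river: ρ → (-3,10,12)
river: ρ → (12,14,-1)
river: ρ → (-1,14,12)
river: ρ → (12,10,-3)
river: ρ → (-3,14,4)
river: ρ → (4,10,-9)
river: ρ → (-9,8,5)
river: ρ → (5,12,-5)
river: ρ → (-5,8,9)
river: ρ → (9,10,-4)
river: ρ → (-4,14,3)
river: ρ → (3,10,-12)
river: ρ → (-12,14,1)
river: ρ → (1,14,-12)
river: ρ → (-12,10,3)
river: ρ → (3,14,-4)
river: ρ → (-4,10,9)
river: ρ → (9,8,-5)
ρ-cycle length = 22 (tail of 1 descent step not counted)

22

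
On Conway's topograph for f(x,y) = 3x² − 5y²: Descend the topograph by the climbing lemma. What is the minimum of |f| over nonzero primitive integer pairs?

descent: ρ → (-5,0,3)
descent: ρ → (3,6,-2)  [lands on river]
river: ρ → (-2,6,3)
closes: descent 2, river 2
min |a| on river = 2

2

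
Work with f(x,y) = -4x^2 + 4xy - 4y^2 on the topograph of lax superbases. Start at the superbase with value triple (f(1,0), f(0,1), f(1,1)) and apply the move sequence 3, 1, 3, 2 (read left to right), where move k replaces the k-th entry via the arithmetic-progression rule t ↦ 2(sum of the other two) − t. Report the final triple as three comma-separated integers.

start (-4,-4,-4) = (f(1,0),f(0,1),f(1,1))
replace slot 3: 2·((-4)+(-4)) − (-4) = -12 → (-4,-4,-12)
replace slot 1: 2·((-4)+(-12)) − (-4) = -28 → (-28,-4,-12)
replace slot 3: 2·((-28)+(-4)) − (-12) = -52 → (-28,-4,-52)
replace slot 2: 2·((-28)+(-52)) − (-4) = -156 → (-28,-156,-52)

-28,-156,-52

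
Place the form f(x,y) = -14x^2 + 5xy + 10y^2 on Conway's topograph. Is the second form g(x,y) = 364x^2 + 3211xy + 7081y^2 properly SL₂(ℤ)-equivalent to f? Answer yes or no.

D₁ = 585, D₂ = 585
river cycle of f (length 12): (10, 15, -9), (-9, 21, 4), (4, 19, -14), (-14, 9, 9), (9, 9, -14), (-14, 19, 4), (4, 21, -9), (-9, 15, 10), (10, 5, -14), (-14, 23, 1), … (2 more)
river cycle of g (length 12): (10, 15, -9), (-9, 21, 4), (4, 19, -14), (-14, 9, 9), (9, 9, -14), (-14, 19, 4), (4, 21, -9), (-9, 15, 10), (10, 5, -14), (-14, 23, 1), … (2 more)
cycles coincide ⇒ equivalent

yes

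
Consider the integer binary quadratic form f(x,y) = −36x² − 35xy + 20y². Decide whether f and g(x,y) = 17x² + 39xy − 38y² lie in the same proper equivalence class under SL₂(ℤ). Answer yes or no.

D₁ = 4105, D₂ = 4105
river cycle of f (length 44): (20, 35, -36), (-36, 37, 19), (19, 39, -34), (-34, 29, 24), (24, 19, -39), (-39, 59, 4), (4, 61, -24), (-24, 35, 30), (30, 25, -29), (-29, 33, 26), … (34 more)
river cycle of g (length 36): (-38, 37, 18), (18, 35, -40), (-40, 45, 13), (13, 59, -12), (-12, 61, 8), (8, 51, -47), (-47, 43, 12), (12, 53, -27), (-27, 55, 10), (10, 45, -52), … (26 more)
cycles differ ⇒ inequivalent

no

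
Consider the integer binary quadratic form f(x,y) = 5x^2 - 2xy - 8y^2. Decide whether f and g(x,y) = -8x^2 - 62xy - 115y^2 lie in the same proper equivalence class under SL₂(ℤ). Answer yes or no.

D₁ = 164, D₂ = 164
river cycle of f (length 6): (5, 8, -5), (-5, 12, 1), (1, 12, -5), (-5, 8, 5), (5, 12, -1), (-1, 12, 5)
river cycle of g (length 6): (5, 8, -5), (-5, 12, 1), (1, 12, -5), (-5, 8, 5), (5, 12, -1), (-1, 12, 5)
cycles coincide ⇒ equivalent

yes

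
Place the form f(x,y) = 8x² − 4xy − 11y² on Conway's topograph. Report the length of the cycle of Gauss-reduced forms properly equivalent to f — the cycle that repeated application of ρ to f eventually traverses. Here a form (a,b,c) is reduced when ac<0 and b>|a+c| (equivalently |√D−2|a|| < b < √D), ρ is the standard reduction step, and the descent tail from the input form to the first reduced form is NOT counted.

D = 368, ⌊√D⌋ = 19
descent: ρ → (-11,4,8)  [lands on river]
river: ρ → (8,12,-7)
river: ρ → (-7,16,4)
river: ρ → (4,16,-7)
river: ρ → (-7,12,8)
river: ρ → (8,4,-11)
river: ρ → (-11,18,1)
river: ρ → (1,18,-11)
ρ-cycle length = 8 (tail of 1 descent step not counted)

8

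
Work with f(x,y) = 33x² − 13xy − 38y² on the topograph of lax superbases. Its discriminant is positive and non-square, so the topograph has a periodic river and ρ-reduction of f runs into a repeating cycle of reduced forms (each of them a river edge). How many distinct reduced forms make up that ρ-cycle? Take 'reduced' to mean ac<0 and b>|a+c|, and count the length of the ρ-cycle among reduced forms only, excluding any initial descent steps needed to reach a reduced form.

D = 5185, ⌊√D⌋ = 72
descent: ρ → (-38,13,33)  [lands on river]
river: ρ → (33,53,-18)
river: ρ → (-18,55,30)
river: ρ → (30,65,-8)
river: ρ → (-8,63,38)
river: ρ → (38,13,-33)
river: ρ → (-33,53,18)
river: ρ → (18,55,-30)
river: ρ → (-30,65,8)
river: ρ → (8,63,-38)
ρ-cycle length = 10 (tail of 1 descent step not counted)

10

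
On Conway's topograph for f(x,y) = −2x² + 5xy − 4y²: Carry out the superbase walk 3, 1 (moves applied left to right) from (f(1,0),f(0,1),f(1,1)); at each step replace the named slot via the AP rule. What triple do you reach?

start (-2,-4,-1) = (f(1,0),f(0,1),f(1,1))
replace slot 3: 2·((-2)+(-4)) − (-1) = -11 → (-2,-4,-11)
replace slot 1: 2·((-4)+(-11)) − (-2) = -28 → (-28,-4,-11)

-28,-4,-11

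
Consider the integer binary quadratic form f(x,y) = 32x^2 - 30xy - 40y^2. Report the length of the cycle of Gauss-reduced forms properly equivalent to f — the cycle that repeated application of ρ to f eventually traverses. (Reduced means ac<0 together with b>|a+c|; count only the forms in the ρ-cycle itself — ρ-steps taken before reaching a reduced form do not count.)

D = 6020, ⌊√D⌋ = 77
descent: ρ → (-40,30,32)  [lands on river]
river: ρ → (32,34,-38)
river: ρ → (-38,42,28)
river: ρ → (28,70,-10)
river: ρ → (-10,70,28)
river: ρ → (28,42,-38)
river: ρ → (-38,34,32)
river: ρ → (32,30,-40)
river: ρ → (-40,50,22)
river: ρ → (22,38,-52)
river: ρ → (-52,66,8)
river: ρ → (8,62,-68)
river: ρ → (-68,74,2)
river: ρ → (2,74,-68)
river: ρ → (-68,62,8)
river: ρ → (8,66,-52)
river: ρ → (-52,38,22)
river: ρ → (22,50,-40)
ρ-cycle length = 18 (tail of 1 descent step not counted)

18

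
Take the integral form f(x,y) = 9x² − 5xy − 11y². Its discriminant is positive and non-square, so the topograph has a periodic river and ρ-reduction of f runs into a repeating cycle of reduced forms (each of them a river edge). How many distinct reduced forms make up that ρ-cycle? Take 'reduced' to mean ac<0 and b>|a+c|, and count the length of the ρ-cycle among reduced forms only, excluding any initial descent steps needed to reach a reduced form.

D = 421, ⌊√D⌋ = 20
descent: ρ → (-11,5,9)  [lands on river]
river: ρ → (9,13,-7)
river: ρ → (-7,15,7)
river: ρ → (7,13,-9)
river: ρ → (-9,5,11)
river: ρ → (11,17,-3)
river: ρ → (-3,19,5)
river: ρ → (5,11,-15)
river: ρ → (-15,19,1)
river: ρ → (1,19,-15)
river: ρ → (-15,11,5)
river: ρ → (5,19,-3)
river: ρ → (-3,17,11)
river: ρ → (11,5,-9)
river: ρ → (-9,13,7)
river: ρ → (7,15,-7)
river: ρ → (-7,13,9)
river: ρ → (9,5,-11)
river: ρ → (-11,17,3)
river: ρ → (3,19,-5)
river: ρ → (-5,11,15)
river: ρ → (15,19,-1)
river: ρ → (-1,19,15)
river: ρ → (15,11,-5)
river: ρ → (-5,19,3)
river: ρ → (3,17,-11)
ρ-cycle length = 26 (tail of 1 descent step not counted)

26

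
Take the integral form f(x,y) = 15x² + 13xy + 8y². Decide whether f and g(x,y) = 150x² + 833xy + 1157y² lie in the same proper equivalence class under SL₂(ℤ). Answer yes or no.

D₁ = -311, D₂ = -311
f: flip: (15,13,8)→(8,-13,15)
f: translate: b→3 (≡-13 mod 16), so (8,-13,15)→(8,3,10)
f: reduced (well bottom): (8,3,10) with a≤c, −a<b≤a
g: translate: b→-67 (≡833 mod 300), so (150,833,1157)→(150,-67,8)
g: flip: (150,-67,8)→(8,67,150)
g: translate: b→3 (≡67 mod 16), so (8,67,150)→(8,3,10)
g: reduced (well bottom): (8,3,10) with a≤c, −a<b≤a
reduced forms (8, 3, 10) vs (8, 3, 10) ⇒ equivalent

yes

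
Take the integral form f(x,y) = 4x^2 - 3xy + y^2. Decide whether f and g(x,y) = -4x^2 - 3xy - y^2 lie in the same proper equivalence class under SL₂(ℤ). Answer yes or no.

D₁ = -7, D₂ = -7
f: flip: (4,-3,1)→(1,3,4)
f: translate: b→1 (≡3 mod 2), so (1,3,4)→(1,1,2)
f: reduced (well bottom): (1,1,2) with a≤c, −a<b≤a
g is negative-definite; reduce −g:
−g: flip: (4,3,1)→(1,-3,4)
−g: translate: b→1 (≡-3 mod 2), so (1,-3,4)→(1,1,2)
−g: reduced (well bottom): (1,1,2) with a≤c, −a<b≤a
flip sign back: reduced form of g is (-1,-1,-2)
reduced forms (1, 1, 2) vs (-1, -1, -2) ⇒ inequivalent

no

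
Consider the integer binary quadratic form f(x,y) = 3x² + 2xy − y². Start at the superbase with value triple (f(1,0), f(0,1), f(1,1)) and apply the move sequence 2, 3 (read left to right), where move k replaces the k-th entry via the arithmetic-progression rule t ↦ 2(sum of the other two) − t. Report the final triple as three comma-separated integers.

start (3,-1,4) = (f(1,0),f(0,1),f(1,1))
replace slot 2: 2·(3+4) − (-1) = 15 → (3,15,4)
replace slot 3: 2·(3+15) − 4 = 32 → (3,15,32)

3,15,32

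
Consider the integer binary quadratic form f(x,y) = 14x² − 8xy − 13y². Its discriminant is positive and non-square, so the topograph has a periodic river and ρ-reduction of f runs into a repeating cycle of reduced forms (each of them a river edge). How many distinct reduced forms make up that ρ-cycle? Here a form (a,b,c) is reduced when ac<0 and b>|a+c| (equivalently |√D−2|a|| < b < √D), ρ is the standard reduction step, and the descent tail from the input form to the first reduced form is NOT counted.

D = 792, ⌊√D⌋ = 28
descent: ρ → (-13,8,14)  [lands on river]
river: ρ → (14,20,-7)
river: ρ → (-7,22,11)
river: ρ → (11,22,-7)
river: ρ → (-7,20,14)
river: ρ → (14,8,-13)
river: ρ → (-13,18,9)
river: ρ → (9,18,-13)
ρ-cycle length = 8 (tail of 1 descent step not counted)

8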